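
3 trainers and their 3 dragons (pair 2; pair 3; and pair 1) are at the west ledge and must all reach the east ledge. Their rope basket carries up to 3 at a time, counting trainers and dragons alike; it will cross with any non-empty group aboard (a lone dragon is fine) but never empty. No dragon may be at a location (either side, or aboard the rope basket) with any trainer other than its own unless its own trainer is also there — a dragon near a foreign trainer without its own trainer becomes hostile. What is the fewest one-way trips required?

Counting alone: each trip to the east ledge takes at most 3 across and each return brings at least 1 back, so after t trips out (and t−1 returns) at most 3t − (t−1) of the 6 are across; that first reaches 6 at t = 3, so at least 5 crossings are needed.
The plan below uses exactly 5 crossings, so it is optimal:
1. dragon 2 and trainer 2 cross → the east ledge.
2. trainer 2 crosses ← the west ledge.
3. trainer 1, trainer 2, and trainer 3 cross → the east ledge.
4. dragon 2 crosses ← the west ledge.
5. dragon 1, dragon 2, and dragon 3 cross → the east ledge.

5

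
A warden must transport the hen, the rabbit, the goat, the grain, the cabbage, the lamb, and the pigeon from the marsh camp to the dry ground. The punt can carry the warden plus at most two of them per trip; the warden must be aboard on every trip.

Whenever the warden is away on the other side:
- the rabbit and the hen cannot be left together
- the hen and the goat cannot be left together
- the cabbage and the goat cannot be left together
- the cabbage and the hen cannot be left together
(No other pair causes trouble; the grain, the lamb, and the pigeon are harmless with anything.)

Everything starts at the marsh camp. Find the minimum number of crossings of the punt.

Counting alone: the warden can take at most 2 across per trip to the dry ground, so moving all 7 needs at least 4 loaded trips out, with a return between consecutive ones — at least 7 crossings.
The safety rule pushes this higher. Following every safe sequence of crossings, the most of the 7 that can be at the dry ground as the punt arrives there on crossings 7, 9 is 5, 6 respectively — never all 7.
So no plan with fewer than 11 crossings exists, and this one achieves 11:
1. Warden goes to the dry ground with the goat and the hen.  [the marsh camp: the cabbage, the grain, the lamb, the pigeon, the rabbit | the dry ground: the goat, the hen]
2. Warden goes back to the marsh camp with the hen.  [the marsh camp: the cabbage, the grain, the hen, the lamb, the pigeon, the rabbit | the dry ground: the goat]
3. Warden goes to the dry ground with the hen and the rabbit.  [the marsh camp: the cabbage, the grain, the lamb, the pigeon | the dry ground: the goat, the hen, the rabbit]
4. Warden goes back to the marsh camp with the hen.  [the marsh camp: the cabbage, the grain, the hen, the lamb, the pigeon | the dry ground: the goat, the rabbit]
5. Warden goes to the dry ground with the grain and the hen.  [the marsh camp: the cabbage, the lamb, the pigeon | the dry ground: the goat, the grain, the hen, the rabbit]
6. Warden goes back to the marsh camp with the hen.  [the marsh camp: the cabbage, the hen, the lamb, the pigeon | the dry ground: the goat, the grain, the rabbit]
7. Warden goes to the dry ground with the hen and the lamb.  [the marsh camp: the cabbage, the pigeon | the dry ground: the goat, the grain, the hen, the lamb, the rabbit]
8. Warden goes back to the marsh camp with the hen.  [the marsh camp: the cabbage, the hen, the pigeon | the dry ground: the goat, the grain, the lamb, the rabbit]
9. Warden goes to the dry ground with the hen and the pigeon.  [the marsh camp: the cabbage | the dry ground: the goat, the grain, the hen, the lamb, the pigeon, the rabbit]
10. Warden goes back to the marsh camp with the hen.  [the marsh camp: the cabbage, the hen | the dry ground: the goat, the grain, the lamb, the pigeon, the rabbit]
11. Warden goes to the dry ground with the cabbage and the hen.  [the marsh camp: — | the dry ground: the cabbage, the goat, the grain, the hen, the lamb, the pigeon, the rabbit]

11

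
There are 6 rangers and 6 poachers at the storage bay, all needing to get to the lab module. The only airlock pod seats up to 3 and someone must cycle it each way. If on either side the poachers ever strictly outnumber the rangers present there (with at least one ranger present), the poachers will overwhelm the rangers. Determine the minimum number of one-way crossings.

impossible

Following every safe sequence of crossings from the start, the most of the 12 that can be at the lab module as the airlock pod arrives there on crossings 1, 3, 5 is 3, 5, 6 respectively; the best ever achieved is 6 of 12.
From crossing 7 on, no configuration arises that was not already reachable earlier: only 17 distinct safe configurations (who is on which side, and where the airlock pod is) can ever be reached, none of them has everyone across, and every continuation just revisits them. They are: 0 rangers + 0 poachers across (airlock pod back at the start); 0 rangers + 1 poacher across (airlock pod there); 0 rangers + 1 poacher across (airlock pod back at the start); 0 rangers + 2 poachers across (airlock pod there); 0 rangers + 2 poachers across (airlock pod back at the start); 0 rangers + 3 poachers across (airlock pod there); 0 rangers + 3 poachers across (airlock pod back at the start); 0 rangers + 4 poachers across (airlock pod there); 0 rangers + 4 poachers across (airlock pod back at the start); 0 rangers + 5 poachers across (airlock pod there); 0 rangers + 5 poachers across (airlock pod back at the start); 0 rangers + 6 poachers across (airlock pod there); 1 ranger + 1 poacher across (airlock pod there); 1 ranger + 1 poacher across (airlock pod back at the start); 2 rangers + 2 poachers across (airlock pod there); 2 rangers + 2 poachers across (airlock pod back at the start); 3 rangers + 3 poachers across (airlock pod there). So no valid plan exists.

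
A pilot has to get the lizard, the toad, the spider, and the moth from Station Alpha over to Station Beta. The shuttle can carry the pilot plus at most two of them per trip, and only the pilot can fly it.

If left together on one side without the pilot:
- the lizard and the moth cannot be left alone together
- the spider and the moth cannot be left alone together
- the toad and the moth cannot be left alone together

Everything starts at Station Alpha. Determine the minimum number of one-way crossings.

Counting alone: the pilot can take at most 2 across per trip to Station Beta, so moving all 4 needs at least 2 loaded trips out, with a return between consecutive ones — at least 3 crossings.
The safety rule pushes this higher. Following every safe sequence of crossings, the most of the 4 that can be at Station Beta as the shuttle arrives there on crossing 3 is 3 — never all 4.
So no plan with fewer than 5 crossings exists, and this one achieves 5:
1. Pilot goes to Station Beta with the moth.  [Station Alpha: the lizard, the spider, the toad | Station Beta: the moth]
2. Pilot goes back to Station Alpha alone.  [Station Alpha: the lizard, the spider, the toad | Station Beta: the moth]
3. Pilot goes to Station Beta with the lizard and the toad.  [Station Alpha: the spider | Station Beta: the lizard, the moth, the toad]
4. Pilot goes back to Station Alpha with the moth.  [Station Alpha: the moth, the spider | Station Beta: the lizard, the toad]
5. Pilot goes to Station Beta with the moth and the spider.  [Station Alpha: — | Station Beta: the lizard, the moth, the spider, the toad]

5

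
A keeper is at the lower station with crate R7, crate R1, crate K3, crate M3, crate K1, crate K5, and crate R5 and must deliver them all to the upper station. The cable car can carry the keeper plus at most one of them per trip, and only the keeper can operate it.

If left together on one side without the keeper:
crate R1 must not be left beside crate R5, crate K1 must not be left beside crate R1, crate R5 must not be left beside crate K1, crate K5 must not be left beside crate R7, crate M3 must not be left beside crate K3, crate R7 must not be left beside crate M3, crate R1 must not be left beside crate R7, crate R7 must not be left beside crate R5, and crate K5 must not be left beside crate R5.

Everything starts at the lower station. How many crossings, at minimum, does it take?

impossible

Whatever the first load, the items left behind include a forbidden pair without the keeper. No opening move is safe, so no plan exists.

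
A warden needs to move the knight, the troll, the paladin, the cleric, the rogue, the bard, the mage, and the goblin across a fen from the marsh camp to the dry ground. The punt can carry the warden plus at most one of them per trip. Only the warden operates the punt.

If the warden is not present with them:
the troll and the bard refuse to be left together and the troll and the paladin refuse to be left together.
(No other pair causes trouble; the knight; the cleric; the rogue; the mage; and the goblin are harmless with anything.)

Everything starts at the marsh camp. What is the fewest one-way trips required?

17

Counting alone: the warden can take at most 1 across per trip to the dry ground, so moving all 8 needs at least 8 loaded trips out, with a return between consecutive ones — at least 15 crossings.
The safety rule pushes this higher. Following every safe sequence of crossings, the most of the 8 that can be at the dry ground as the punt arrives there on crossing 15 is 7 — never all 8.
So no plan with fewer than 17 crossings exists, and this one achieves 17:
1. Warden goes to the dry ground with the troll.
2. Warden goes back to the marsh camp alone.
3. Warden goes to the dry ground with the knight.
4. Warden goes back to the marsh camp alone.
5. Warden goes to the dry ground with the paladin.
6. Warden goes back to the marsh camp with the troll.
7. Warden goes to the dry ground with the bard.
8. Warden goes back to the marsh camp alone.
9. Warden goes to the dry ground with the cleric.
10. Warden goes back to the marsh camp alone.
11. Warden goes to the dry ground with the rogue.
12. Warden goes back to the marsh camp alone.
13. Warden goes to the dry ground with the mage.
14. Warden goes back to the marsh camp alone.
15. Warden goes to the dry ground with the goblin.
16. Warden goes back to the marsh camp alone.
17. Warden goes to the dry ground with the troll.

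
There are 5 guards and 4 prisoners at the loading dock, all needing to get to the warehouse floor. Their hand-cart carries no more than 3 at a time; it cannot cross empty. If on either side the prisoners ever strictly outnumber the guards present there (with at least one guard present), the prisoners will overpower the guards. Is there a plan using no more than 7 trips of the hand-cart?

Yes — this plan uses 7 crossings (≤ 7):
1. 3 prisoners → the warehouse floor.  (the loading dock: 5G 1P; the warehouse floor: 0G 3P)
2. 1 prisoner ← the loading dock.  (the loading dock: 5G 2P; the warehouse floor: 0G 2P)
3. 3 guards → the warehouse floor.  (the loading dock: 2G 2P; the warehouse floor: 3G 2P)
4. 1 guard ← the loading dock.  (the loading dock: 3G 2P; the warehouse floor: 2G 2P)
5. 2 guards and 1 prisoner → the warehouse floor.  (the loading dock: 1G 1P; the warehouse floor: 4G 3P)
6. 1 guard ← the loading dock.  (the loading dock: 2G 1P; the warehouse floor: 3G 3P)
7. 2 guards and 1 prisoner → the warehouse floor.  (the loading dock: 0G 0P; the warehouse floor: 5G 4P)

Yes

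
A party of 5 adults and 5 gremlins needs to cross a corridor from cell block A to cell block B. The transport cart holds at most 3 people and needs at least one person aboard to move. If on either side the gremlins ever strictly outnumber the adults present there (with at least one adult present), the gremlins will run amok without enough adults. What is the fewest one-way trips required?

Counting alone: each trip to cell block B takes at most 3 across and each return brings at least 1 back, so after t trips out (and t−1 returns) at most 3t − (t−1) of the 10 are across; that first reaches 10 at t = 5, so at least 9 crossings are needed.
The safety rule pushes this higher. Following every safe sequence of crossings, the most of the 10 that can be at cell block B as the transport cart arrives there on crossing 9 is 9 — never all 10.
So no plan with fewer than 11 crossings exists, and this one achieves 11:
1. 2 gremlins → cell block B.  (cell block A: 5A 3G; cell block B: 0A 2G)
2. 1 gremlin ← cell block A.  (cell block A: 5A 4G; cell block B: 0A 1G)
3. 3 gremlins → cell block B.  (cell block A: 5A 1G; cell block B: 0A 4G)
4. 1 gremlin ← cell block A.  (cell block A: 5A 2G; cell block B: 0A 3G)
5. 3 adults → cell block B.  (cell block A: 2A 2G; cell block B: 3A 3G)
6. 1 adult and 1 gremlin ← cell block A.  (cell block A: 3A 3G; cell block B: 2A 2G)
7. 3 adults → cell block B.  (cell block A: 0A 3G; cell block B: 5A 2G)
8. 1 gremlin ← cell block A.  (cell block A: 0A 4G; cell block B: 5A 1G)
9. 2 gremlins → cell block B.  (cell block A: 0A 2G; cell block B: 5A 3G)
10. 1 gremlin ← cell block A.  (cell block A: 0A 3G; cell block B: 5A 2G)
11. 3 gremlins → cell block B.  (cell block A: 0A 0G; cell block B: 5A 5G)

11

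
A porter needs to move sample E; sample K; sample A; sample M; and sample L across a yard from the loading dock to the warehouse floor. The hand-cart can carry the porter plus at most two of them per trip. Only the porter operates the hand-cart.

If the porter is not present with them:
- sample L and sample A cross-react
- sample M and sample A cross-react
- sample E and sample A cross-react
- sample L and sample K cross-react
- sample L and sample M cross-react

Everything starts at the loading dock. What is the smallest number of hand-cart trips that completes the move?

Counting alone: the porter can take at most 2 across per trip to the warehouse floor, so moving all 5 needs at least 3 loaded trips out, with a return between consecutive ones — at least 5 crossings.
The safety rule pushes this higher. Following every safe sequence of crossings, the most of the 5 that can be at the warehouse floor as the hand-cart arrives there on crossing 5 is 4 — never all 5.
So no plan with fewer than 7 crossings exists, and this one achieves 7:
1. Porter goes to the warehouse floor with sample A and sample L.  [the loading dock: sample E, sample K, sample M | the warehouse floor: sample A, sample L]
2. Porter goes back to the loading dock with sample A.  [the loading dock: sample A, sample E, sample K, sample M | the warehouse floor: sample L]
3. Porter goes to the warehouse floor with sample A and sample E.  [the loading dock: sample K, sample M | the warehouse floor: sample A, sample E, sample L]
4. Porter goes back to the loading dock with sample A.  [the loading dock: sample A, sample K, sample M | the warehouse floor: sample E, sample L]
5. Porter goes to the warehouse floor with sample K and sample M.  [the loading dock: sample A | the warehouse floor: sample E, sample K, sample L, sample M]
6. Porter goes back to the loading dock with sample L.  [the loading dock: sample A, sample L | the warehouse floor: sample E, sample K, sample M]
7. Porter goes to the warehouse floor with sample A and sample L.  [the loading dock: — | the warehouse floor: sample A, sample E, sample K, sample L, sample M]

7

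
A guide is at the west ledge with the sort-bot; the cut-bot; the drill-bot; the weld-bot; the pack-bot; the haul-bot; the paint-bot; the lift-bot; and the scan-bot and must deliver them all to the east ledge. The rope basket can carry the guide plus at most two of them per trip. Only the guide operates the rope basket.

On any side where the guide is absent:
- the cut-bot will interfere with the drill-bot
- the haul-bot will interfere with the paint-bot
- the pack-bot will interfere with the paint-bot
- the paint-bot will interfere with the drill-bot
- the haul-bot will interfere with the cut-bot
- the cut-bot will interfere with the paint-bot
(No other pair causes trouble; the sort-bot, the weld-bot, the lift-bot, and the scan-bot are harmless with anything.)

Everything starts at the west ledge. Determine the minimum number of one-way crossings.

15

Counting alone: the guide can take at most 2 across per trip to the east ledge, so moving all 9 needs at least 5 loaded trips out, with a return between consecutive ones — at least 9 crossings.
The safety rule pushes this higher. Following every safe sequence of crossings, the most of the 9 that can be at the east ledge as the rope basket arrives there on crossings 9, 11, 13 is 6, 7, 8 respectively — never all 9.
So no plan with fewer than 15 crossings exists, and this one achieves 15:
1. Guide goes to the east ledge with the cut-bot and the paint-bot.
2. Guide goes back to the west ledge with the cut-bot.
3. Guide goes to the east ledge with the cut-bot and the sort-bot.
4. Guide goes back to the west ledge with the cut-bot.
5. Guide goes to the east ledge with the cut-bot and the weld-bot.
6. Guide goes back to the west ledge with the cut-bot.
7. Guide goes to the east ledge with the cut-bot and the pack-bot.
8. Guide goes back to the west ledge with the paint-bot.
9. Guide goes to the east ledge with the drill-bot and the haul-bot.
10. Guide goes back to the west ledge with the cut-bot.
11. Guide goes to the east ledge with the cut-bot and the lift-bot.
12. Guide goes back to the west ledge with the cut-bot.
13. Guide goes to the east ledge with the cut-bot and the scan-bot.
14. Guide goes back to the west ledge with the cut-bot.
15. Guide goes to the east ledge with the cut-bot and the paint-bot.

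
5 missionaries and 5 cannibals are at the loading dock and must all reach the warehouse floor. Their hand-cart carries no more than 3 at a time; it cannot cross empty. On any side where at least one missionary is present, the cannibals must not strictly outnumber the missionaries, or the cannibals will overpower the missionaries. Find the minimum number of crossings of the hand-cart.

Counting alone: each trip to the warehouse floor takes at most 3 across and each return brings at least 1 back, so after t trips out (and t−1 returns) at most 3t − (t−1) of the 10 are across; that first reaches 10 at t = 5, so at least 9 crossings are needed.
The safety rule pushes this higher. Following every safe sequence of crossings, the most of the 10 that can be at the warehouse floor as the hand-cart arrives there on crossing 9 is 9 — never all 10.
So no plan with fewer than 11 crossings exists, and this one achieves 11:
1. 2 cannibals → the warehouse floor.  (the loading dock: 5M 3C; the warehouse floor: 0M 2C)
2. 1 cannibal ← the loading dock.  (the loading dock: 5M 4C; the warehouse floor: 0M 1C)
3. 3 cannibals → the warehouse floor.  (the loading dock: 5M 1C; the warehouse floor: 0M 4C)
4. 1 cannibal ← the loading dock.  (the loading dock: 5M 2C; the warehouse floor: 0M 3C)
5. 3 missionaries → the warehouse floor.  (the loading dock: 2M 2C; the warehouse floor: 3M 3C)
6. 1 missionary and 1 cannibal ← the loading dock.  (the loading dock: 3M 3C; the warehouse floor: 2M 2C)
7. 3 missionaries → the warehouse floor.  (the loading dock: 0M 3C; the warehouse floor: 5M 2C)
8. 1 cannibal ← the loading dock.  (the loading dock: 0M 4C; the warehouse floor: 5M 1C)
9. 2 cannibals → the warehouse floor.  (the loading dock: 0M 2C; the warehouse floor: 5M 3C)
10. 1 cannibal ← the loading dock.  (the loading dock: 0M 3C; the warehouse floor: 5M 2C)
11. 3 cannibals → the warehouse floor.  (the loading dock: 0M 0C; the warehouse floor: 5M 5C)

11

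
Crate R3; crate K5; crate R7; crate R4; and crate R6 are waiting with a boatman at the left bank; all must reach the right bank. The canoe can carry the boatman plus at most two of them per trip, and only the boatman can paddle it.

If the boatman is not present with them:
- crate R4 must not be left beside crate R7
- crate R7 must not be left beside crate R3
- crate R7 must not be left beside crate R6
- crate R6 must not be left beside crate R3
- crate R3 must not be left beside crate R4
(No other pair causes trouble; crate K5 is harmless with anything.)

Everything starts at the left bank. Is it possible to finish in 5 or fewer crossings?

No

Counting alone: the boatman can take at most 2 across per trip to the right bank, so moving all 5 needs at least 3 loaded trips out, with a return between consecutive ones — at least 5 crossings.
The safety rule pushes this higher. Following every safe sequence of crossings, the most of the 5 that can be at the right bank as the canoe arrives there on crossing 5 is 4 — never all 5.
So the move cannot be finished within 5 crossings. (The shortest complete plan takes 7:)
1. Boatman goes to the right bank with crate R3 and crate R7.
2. Boatman goes back to the left bank with crate R3.
3. Boatman goes to the right bank with crate K5 and crate R3.
4. Boatman goes back to the left bank with crate R3.
5. Boatman goes to the right bank with crate R4 and crate R6.
6. Boatman goes back to the left bank with crate R7.
7. Boatman goes to the right bank with crate R3 and crate R7.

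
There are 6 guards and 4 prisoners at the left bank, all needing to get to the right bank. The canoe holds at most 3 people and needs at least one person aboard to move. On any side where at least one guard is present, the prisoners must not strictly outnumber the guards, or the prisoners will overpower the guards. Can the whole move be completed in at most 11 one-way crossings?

Yes — this plan uses 9 crossings (≤ 11):
1. 2 prisoners → the right bank.  (the left bank: 6G 2P; the right bank: 0G 2P)
2. 1 prisoner ← the left bank.  (the left bank: 6G 3P; the right bank: 0G 1P)
3. 3 prisoners → the right bank.  (the left bank: 6G 0P; the right bank: 0G 4P)
4. 1 prisoner ← the left bank.  (the left bank: 6G 1P; the right bank: 0G 3P)
5. 3 guards → the right bank.  (the left bank: 3G 1P; the right bank: 3G 3P)
6. 1 prisoner ← the left bank.  (the left bank: 3G 2P; the right bank: 3G 2P)
7. 1 guard and 2 prisoners → the right bank.  (the left bank: 2G 0P; the right bank: 4G 4P)
8. 1 prisoner ← the left bank.  (the left bank: 2G 1P; the right bank: 4G 3P)
9. 2 guards and 1 prisoner → the right bank.  (the left bank: 0G 0P; the right bank: 6G 4P)

Yes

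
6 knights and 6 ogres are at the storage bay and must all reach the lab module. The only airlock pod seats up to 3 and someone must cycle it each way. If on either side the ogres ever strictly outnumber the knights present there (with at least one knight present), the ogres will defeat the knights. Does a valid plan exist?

Following every safe sequence of crossings from the start, the most of the 12 that can be at the lab module as the airlock pod arrives there on crossings 1, 3, 5 is 3, 5, 6 respectively; the best ever achieved is 6 of 12.
From crossing 7 on, no configuration arises that was not already reachable earlier: only 17 distinct safe configurations (who is on which side, and where the airlock pod is) can ever be reached, none of them has everyone across, and every continuation just revisits them. They are: 0 knights + 0 ogres across (airlock pod back at the start); 0 knights + 1 ogre across (airlock pod there); 0 knights + 1 ogre across (airlock pod back at the start); 0 knights + 2 ogres across (airlock pod there); 0 knights + 2 ogres across (airlock pod back at the start); 0 knights + 3 ogres across (airlock pod there); 0 knights + 3 ogres across (airlock pod back at the start); 0 knights + 4 ogres across (airlock pod there); 0 knights + 4 ogres across (airlock pod back at the start); 0 knights + 5 ogres across (airlock pod there); 0 knights + 5 ogres across (airlock pod back at the start); 0 knights + 6 ogres across (airlock pod there); 1 knight + 1 ogre across (airlock pod there); 1 knight + 1 ogre across (airlock pod back at the start); 2 knights + 2 ogres across (airlock pod there); 2 knights + 2 ogres across (airlock pod back at the start); 3 knights + 3 ogres across (airlock pod there). So no valid plan exists.

No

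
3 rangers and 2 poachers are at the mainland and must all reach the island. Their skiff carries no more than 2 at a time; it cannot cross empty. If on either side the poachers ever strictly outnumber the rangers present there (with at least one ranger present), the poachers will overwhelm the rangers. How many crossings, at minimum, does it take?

7

Counting alone: each trip to the island takes at most 2 across and each return brings at least 1 back, so after t trips out (and t−1 returns) at most 2t − (t−1) of the 5 are across; that first reaches 5 at t = 4, so at least 7 crossings are needed.
The plan below uses exactly 7 crossings, so it is optimal:
1. 2 poachers → the island.  (the mainland: 3R 0P; the island: 0R 2P)
2. 1 poacher ← the mainland.  (the mainland: 3R 1P; the island: 0R 1P)
3. 2 rangers → the island.  (the mainland: 1R 1P; the island: 2R 1P)
4. 1 ranger ← the mainland.  (the mainland: 2R 1P; the island: 1R 1P)
5. 1 ranger and 1 poacher → the island.  (the mainland: 1R 0P; the island: 2R 2P)
6. 1 poacher ← the mainland.  (the mainland: 1R 1P; the island: 2R 1P)
7. 1 ranger and 1 poacher → the island.  (the mainland: 0R 0P; the island: 3R 2P)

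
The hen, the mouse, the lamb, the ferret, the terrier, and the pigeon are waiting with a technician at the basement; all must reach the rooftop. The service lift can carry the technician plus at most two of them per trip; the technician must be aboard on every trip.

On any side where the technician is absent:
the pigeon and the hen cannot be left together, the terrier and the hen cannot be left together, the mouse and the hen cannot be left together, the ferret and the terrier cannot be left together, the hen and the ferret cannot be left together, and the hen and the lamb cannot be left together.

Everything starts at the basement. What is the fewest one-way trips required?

Counting alone: the technician can take at most 2 across per trip to the rooftop, so moving all 6 needs at least 3 loaded trips out, with a return between consecutive ones — at least 5 crossings.
The safety rule pushes this higher. Following every safe sequence of crossings, the most of the 6 that can be at the rooftop as the service lift arrives there on crossings 5, 7 is 4, 5 respectively — never all 6.
So no plan with fewer than 9 crossings exists, and this one achieves 9:
1. Technician goes to the rooftop with the ferret and the hen.  [the basement: the lamb, the mouse, the pigeon, the terrier | the rooftop: the ferret, the hen]
2. Technician goes back to the basement with the hen.  [the basement: the hen, the lamb, the mouse, the pigeon, the terrier | the rooftop: the ferret]
3. Technician goes to the rooftop with the hen and the mouse.  [the basement: the lamb, the pigeon, the terrier | the rooftop: the ferret, the hen, the mouse]
4. Technician goes back to the basement with the hen.  [the basement: the hen, the lamb, the pigeon, the terrier | the rooftop: the ferret, the mouse]
5. Technician goes to the rooftop with the hen and the lamb.  [the basement: the pigeon, the terrier | the rooftop: the ferret, the hen, the lamb, the mouse]
6. Technician goes back to the basement with the hen.  [the basement: the hen, the pigeon, the terrier | the rooftop: the ferret, the lamb, the mouse]
7. Technician goes to the rooftop with the hen and the pigeon.  [the basement: the terrier | the rooftop: the ferret, the hen, the lamb, the mouse, the pigeon]
8. Technician goes back to the basement with the hen.  [the basement: the hen, the terrier | the rooftop: the ferret, the lamb, the mouse, the pigeon]
9. Technician goes to the rooftop with the hen and the terrier.  [the basement: — | the rooftop: the ferret, the hen, the lamb, the mouse, the pigeon, the terrier]

9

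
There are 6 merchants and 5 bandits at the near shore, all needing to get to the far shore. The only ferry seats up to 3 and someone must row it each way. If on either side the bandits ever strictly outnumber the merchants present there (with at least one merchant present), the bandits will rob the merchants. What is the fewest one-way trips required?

9

Counting alone: each trip to the far shore takes at most 3 across and each return brings at least 1 back, so after t trips out (and t−1 returns) at most 3t − (t−1) of the 11 are across; that first reaches 11 at t = 5, so at least 9 crossings are needed.
The plan below uses exactly 9 crossings, so it is optimal:
1. 3 bandits → the far shore.  (the near shore: 6M 2B; the far shore: 0M 3B)
2. 1 bandit ← the near shore.  (the near shore: 6M 3B; the far shore: 0M 2B)
3. 3 merchants → the far shore.  (the near shore: 3M 3B; the far shore: 3M 2B)
4. 1 merchant ← the near shore.  (the near shore: 4M 3B; the far shore: 2M 2B)
5. 2 merchants and 1 bandit → the far shore.  (the near shore: 2M 2B; the far shore: 4M 3B)
6. 1 merchant ← the near shore.  (the near shore: 3M 2B; the far shore: 3M 3B)
7. 2 merchants and 1 bandit → the far shore.  (the near shore: 1M 1B; the far shore: 5M 4B)
8. 1 merchant ← the near shore.  (the near shore: 2M 1B; the far shore: 4M 4B)
9. 2 merchants and 1 bandit → the far shore.  (the near shore: 0M 0B; the far shore: 6M 5B)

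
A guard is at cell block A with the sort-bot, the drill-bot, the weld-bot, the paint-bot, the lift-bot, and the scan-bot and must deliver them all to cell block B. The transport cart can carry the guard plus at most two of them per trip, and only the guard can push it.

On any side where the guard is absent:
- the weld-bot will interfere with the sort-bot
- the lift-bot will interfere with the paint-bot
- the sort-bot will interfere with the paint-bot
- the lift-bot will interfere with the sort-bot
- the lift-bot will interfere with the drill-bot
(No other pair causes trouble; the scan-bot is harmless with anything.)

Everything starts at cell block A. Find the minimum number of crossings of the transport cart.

9

Counting alone: the guard can take at most 2 across per trip to cell block B, so moving all 6 needs at least 3 loaded trips out, with a return between consecutive ones — at least 5 crossings.
The safety rule pushes this higher. Following every safe sequence of crossings, the most of the 6 that can be at cell block B as the transport cart arrives there on crossings 5, 7 is 4, 5 respectively — never all 6.
So no plan with fewer than 9 crossings exists, and this one achieves 9:
1. Guard goes to cell block B with the lift-bot and the sort-bot.
2. Guard goes back to cell block A with the sort-bot.
3. Guard goes to cell block B with the drill-bot and the sort-bot.
4. Guard goes back to cell block A with the lift-bot.
5. Guard goes to cell block B with the paint-bot and the weld-bot.
6. Guard goes back to cell block A with the sort-bot.
7. Guard goes to cell block B with the scan-bot and the sort-bot.
8. Guard goes back to cell block A with the sort-bot.
9. Guard goes to cell block B with the lift-bot and the sort-bot.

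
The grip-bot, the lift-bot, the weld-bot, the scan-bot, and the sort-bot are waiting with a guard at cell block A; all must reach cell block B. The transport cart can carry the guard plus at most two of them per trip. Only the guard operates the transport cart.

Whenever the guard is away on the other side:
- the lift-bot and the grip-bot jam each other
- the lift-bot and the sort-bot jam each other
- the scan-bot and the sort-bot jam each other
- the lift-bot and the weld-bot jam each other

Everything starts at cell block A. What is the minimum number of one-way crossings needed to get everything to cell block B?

5

Counting alone: the guard can take at most 2 across per trip to cell block B, so moving all 5 needs at least 3 loaded trips out, with a return between consecutive ones — at least 5 crossings.
The plan below uses exactly 5 crossings, so it is optimal:
1. Guard goes to cell block B with the lift-bot and the scan-bot.
2. Guard goes back to cell block A alone.
3. Guard goes to cell block B with the grip-bot and the weld-bot.
4. Guard goes back to cell block A with the lift-bot.
5. Guard goes to cell block B with the lift-bot and the sort-bot.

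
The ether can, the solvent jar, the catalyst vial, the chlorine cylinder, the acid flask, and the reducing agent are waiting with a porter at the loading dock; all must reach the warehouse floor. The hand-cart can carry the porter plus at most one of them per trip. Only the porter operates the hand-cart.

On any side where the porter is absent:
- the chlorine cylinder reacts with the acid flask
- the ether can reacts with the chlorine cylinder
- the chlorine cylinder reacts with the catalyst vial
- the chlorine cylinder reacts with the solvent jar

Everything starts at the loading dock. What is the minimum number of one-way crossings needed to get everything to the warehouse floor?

Following every safe sequence of crossings from the start, the most of the 6 that can be at the warehouse floor as the hand-cart arrives there on crossings 1, 3, 5 is 1, 2, 3 respectively; the best ever achieved is 3 of 6.
From crossing 7 on, no configuration arises that was not already reachable earlier: only 22 distinct safe configurations (who is on which side, and where the hand-cart is) can ever be reached, none of them has everyone across, and every continuation just revisits them. So no valid plan exists.

impossible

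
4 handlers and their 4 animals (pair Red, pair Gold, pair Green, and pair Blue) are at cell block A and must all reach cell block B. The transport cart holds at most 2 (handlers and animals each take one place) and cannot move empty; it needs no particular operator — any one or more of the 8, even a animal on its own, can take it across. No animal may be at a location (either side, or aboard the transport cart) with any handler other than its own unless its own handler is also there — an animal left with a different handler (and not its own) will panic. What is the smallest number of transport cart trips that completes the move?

Following every safe sequence of crossings from the start, the most of the 8 that can be at cell block B as the transport cart arrives there on crossings 1, 3, 5 is 2, 3, 4 respectively; the best ever achieved is 4 of 8.
From crossing 7 on, no configuration arises that was not already reachable earlier: only 44 distinct safe configurations (who is on which side, and where the transport cart is) can ever be reached, none of them has everyone across, and every continuation just revisits them. So no valid plan exists.

impossible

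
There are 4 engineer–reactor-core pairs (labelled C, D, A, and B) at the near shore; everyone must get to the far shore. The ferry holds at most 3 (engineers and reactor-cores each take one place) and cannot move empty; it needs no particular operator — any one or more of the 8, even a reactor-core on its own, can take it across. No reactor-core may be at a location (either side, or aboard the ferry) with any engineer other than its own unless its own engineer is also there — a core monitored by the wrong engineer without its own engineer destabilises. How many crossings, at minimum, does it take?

Counting alone: each trip to the far shore takes at most 3 across and each return brings at least 1 back, so after t trips out (and t−1 returns) at most 3t − (t−1) of the 8 are across; that first reaches 8 at t = 4, so at least 7 crossings are needed.
The safety rule pushes this higher. Following every safe sequence of crossings, the most of the 8 that can be at the far shore as the ferry arrives there on crossing 7 is 7 — never all 8.
So no plan with fewer than 9 crossings exists, and this one achieves 9:
1. engineer C and reactor-core C cross → the far shore.
2. engineer C crosses ← the near shore.
3. engineer C, engineer D, and reactor-core D cross → the far shore.
4. engineer C and reactor-core C cross ← the near shore.
5. engineer A, engineer B, and engineer C cross → the far shore.
6. reactor-core D crosses ← the near shore.
7. reactor-core C and reactor-core D cross → the far shore.
8. reactor-core C crosses ← the near shore.
9. reactor-core A, reactor-core B, and reactor-core C cross → the far shore.

9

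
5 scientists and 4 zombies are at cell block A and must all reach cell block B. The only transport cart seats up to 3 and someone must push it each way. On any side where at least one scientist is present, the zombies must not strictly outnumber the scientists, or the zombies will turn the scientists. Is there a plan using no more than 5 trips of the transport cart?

Counting alone: each trip to cell block B takes at most 3 across and each return brings at least 1 back, so after t trips out (and t−1 returns) at most 3t − (t−1) of the 9 are across; that first reaches 9 at t = 4, so at least 7 crossings are needed.
Since 5 < 7, 5 crossings cannot be enough. (The shortest complete plan in fact takes 7:)
1. 3 zombies → cell block B.  (cell block A: 5S 1Z; cell block B: 0S 3Z)
2. 1 zombie ← cell block A.  (cell block A: 5S 2Z; cell block B: 0S 2Z)
3. 3 scientists → cell block B.  (cell block A: 2S 2Z; cell block B: 3S 2Z)
4. 1 scientist ← cell block A.  (cell block A: 3S 2Z; cell block B: 2S 2Z)
5. 2 scientists and 1 zombie → cell block B.  (cell block A: 1S 1Z; cell block B: 4S 3Z)
6. 1 scientist ← cell block A.  (cell block A: 2S 1Z; cell block B: 3S 3Z)
7. 2 scientists and 1 zombie → cell block B.  (cell block A: 0S 0Z; cell block B: 5S 4Z)

No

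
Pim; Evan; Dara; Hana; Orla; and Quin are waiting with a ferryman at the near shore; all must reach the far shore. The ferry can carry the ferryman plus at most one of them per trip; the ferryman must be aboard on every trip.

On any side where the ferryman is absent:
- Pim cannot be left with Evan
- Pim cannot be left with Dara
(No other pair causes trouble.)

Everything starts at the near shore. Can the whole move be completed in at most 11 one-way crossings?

No

Counting alone: the ferryman can take at most 1 across per trip to the far shore, so moving all 6 needs at least 6 loaded trips out, with a return between consecutive ones — at least 11 crossings.
The safety rule pushes this higher. Following every safe sequence of crossings, the most of the 6 that can be at the far shore as the ferry arrives there on crossing 11 is 5 — never all 6.
So the move cannot be finished within 11 crossings. (The shortest complete plan takes 13:)
1. Ferryman goes to the far shore with Pim.  [the near shore: Dara, Evan, Hana, Orla, Quin | the far shore: Pim]
2. Ferryman goes back to the near shore alone.  [the near shore: Dara, Evan, Hana, Orla, Quin | the far shore: Pim]
3. Ferryman goes to the far shore with Evan.  [the near shore: Dara, Hana, Orla, Quin | the far shore: Evan, Pim]
4. Ferryman goes back to the near shore with Pim.  [the near shore: Dara, Hana, Orla, Pim, Quin | the far shore: Evan]
5. Ferryman goes to the far shore with Dara.  [the near shore: Hana, Orla, Pim, Quin | the far shore: Dara, Evan]
6. Ferryman goes back to the near shore alone.  [the near shore: Hana, Orla, Pim, Quin | the far shore: Dara, Evan]
7. Ferryman goes to the far shore with Hana.  [the near shore: Orla, Pim, Quin | the far shore: Dara, Evan, Hana]
8. Ferryman goes back to the near shore alone.  [the near shore: Orla, Pim, Quin | the far shore: Dara, Evan, Hana]
9. Ferryman goes to the far shore with Orla.  [the near shore: Pim, Quin | the far shore: Dara, Evan, Hana, Orla]
10. Ferryman goes back to the near shore alone.  [the near shore: Pim, Quin | the far shore: Dara, Evan, Hana, Orla]
11. Ferryman goes to the far shore with Quin.  [the near shore: Pim | the far shore: Dara, Evan, Hana, Orla, Quin]
12. Ferryman goes back to the near shore alone.  [the near shore: Pim | the far shore: Dara, Evan, Hana, Orla, Quin]
13. Ferryman goes to the far shore with Pim.  [the near shore: — | the far shore: Dara, Evan, Hana, Orla, Pim, Quin]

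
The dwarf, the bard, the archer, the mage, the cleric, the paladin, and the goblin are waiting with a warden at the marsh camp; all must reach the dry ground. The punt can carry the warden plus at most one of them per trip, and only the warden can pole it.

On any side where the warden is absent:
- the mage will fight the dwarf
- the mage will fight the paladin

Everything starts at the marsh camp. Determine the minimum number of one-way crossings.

15

Counting alone: the warden can take at most 1 across per trip to the dry ground, so moving all 7 needs at least 7 loaded trips out, with a return between consecutive ones — at least 13 crossings.
The safety rule pushes this higher. Following every safe sequence of crossings, the most of the 7 that can be at the dry ground as the punt arrives there on crossing 13 is 6 — never all 7.
So no plan with fewer than 15 crossings exists, and this one achieves 15:
1. Warden goes to the dry ground with the mage.  [the marsh camp: the archer, the bard, the cleric, the dwarf, the goblin, the paladin | the dry ground: the mage]
2. Warden goes back to the marsh camp alone.  [the marsh camp: the archer, the bard, the cleric, the dwarf, the goblin, the paladin | the dry ground: the mage]
3. Warden goes to the dry ground with the dwarf.  [the marsh camp: the archer, the bard, the cleric, the goblin, the paladin | the dry ground: the dwarf, the mage]
4. Warden goes back to the marsh camp with the mage.  [the marsh camp: the archer, the bard, the cleric, the goblin, the mage, the paladin | the dry ground: the dwarf]
5. Warden goes to the dry ground with the paladin.  [the marsh camp: the archer, the bard, the cleric, the goblin, the mage | the dry ground: the dwarf, the paladin]
6. Warden goes back to the marsh camp alone.  [the marsh camp: the archer, the bard, the cleric, the goblin, the mage | the dry ground: the dwarf, the paladin]
7. Warden goes to the dry ground with the bard.  [the marsh camp: the archer, the cleric, the goblin, the mage | the dry ground: the bard, the dwarf, the paladin]
8. Warden goes back to the marsh camp alone.  [the marsh camp: the archer, the cleric, the goblin, the mage | the dry ground: the bard, the dwarf, the paladin]
9. Warden goes to the dry ground with the archer.  [the marsh camp: the cleric, the goblin, the mage | the dry ground: the archer, the bard, the dwarf, the paladin]
10. Warden goes back to the marsh camp alone.  [the marsh camp: the cleric, the goblin, the mage | the dry ground: the archer, the bard, the dwarf, the paladin]
11. Warden goes to the dry ground with the cleric.  [the marsh camp: the goblin, the mage | the dry ground: the archer, the bard, the cleric, the dwarf, the paladin]
12. Warden goes back to the marsh camp alone.  [the marsh camp: the goblin, the mage | the dry ground: the archer, the bard, the cleric, the dwarf, the paladin]
13. Warden goes to the dry ground with the goblin.  [the marsh camp: the mage | the dry ground: the archer, the bard, the cleric, the dwarf, the goblin, the paladin]
14. Warden goes back to the marsh camp alone.  [the marsh camp: the mage | the dry ground: the archer, the bard, the cleric, the dwarf, the goblin, the paladin]
15. Warden goes to the dry ground with the mage.  [the marsh camp: — | the dry ground: the archer, the bard, the cleric, the dwarf, the goblin, the mage, the paladin]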